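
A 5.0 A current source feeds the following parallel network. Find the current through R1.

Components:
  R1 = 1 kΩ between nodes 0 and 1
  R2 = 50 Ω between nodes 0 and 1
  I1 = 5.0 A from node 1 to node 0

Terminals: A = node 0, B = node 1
All resistors sit directly between nodes 0 and 1, so they are in parallel and share one voltage V; the full source current 5 A splits among them.
1/R_par = 1/1000 + 1/50 = 0.021 S  =>  R_par = 47.62 Ω
V = I × R_par = 5 × 47.62 = 238.1 V
I_R1 = V/R1 = 238.1/1000 = 0.2381 A

Final answer: 0.2381 A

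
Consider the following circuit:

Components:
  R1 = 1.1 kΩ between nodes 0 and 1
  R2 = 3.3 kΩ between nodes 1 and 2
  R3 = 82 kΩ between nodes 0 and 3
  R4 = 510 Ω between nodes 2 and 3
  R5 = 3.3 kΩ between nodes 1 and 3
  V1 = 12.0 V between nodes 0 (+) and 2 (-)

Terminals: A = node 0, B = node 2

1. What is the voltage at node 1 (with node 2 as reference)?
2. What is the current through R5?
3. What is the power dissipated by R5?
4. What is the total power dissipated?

Nodal analysis, taking node 2 as the 0 V reference.
Source V1 fixes V_0 = 12 V.
KCL at each unknown node (sum of currents leaving = 0; resistances in Ω):
  Node 1: (V_1 - 12)/1100 + (V_1 - 0)/3300 + (V_1 - V_3)/3300 = 0
  Node 3: (V_3 - 12)/82000 + (V_3 - 0)/510 + (V_3 - V_1)/3300 = 0
Collecting terms (coefficients in siemens):
  0.001515·V_1 - 0.000303·V_3 = 0.01091
  0.002276·V_3 - 0.000303·V_1 = 0.0001463
Determinant D = (0.001515)(0.002276) - (-0.000303)(-0.000303) = 0.000003357
V_1 = [(0.01091)(0.002276) - (-0.000303)(0.0001463)]/D = 7.41 V
V_3 = [(0.001515)(0.0001463) - (0.01091)(-0.000303)]/D = 1.051 V
Part 1:
  Read off the nodal solution: V_1 = 7.41 V
Part 2:
  I_R5 = (V_1 - V_3)/R5 = (7.41 - 1.051)/3300 = 0.001927 A
  Magnitude: I_R5 = 0.001927 A
Part 3:
  I_R5 = (V_1 - V_3)/R5 = (7.41 - 1.051)/3300 = 0.001927 A
  P_R5 = I_R5² × R5 = (0.001927)² × 3300 = 0.01225 W
Part 4:
  Power in each resistor, P = (ΔV)²/R:
    P_R1 = (12 - 7.41)²/1100 = 0.01915 W
    P_R2 = (7.41 - 0)²/3300 = 0.01664 W
    P_R3 = (12 - 1.051)²/82000 = 0.001462 W
    P_R4 = (0 - 1.051)²/510 = 0.002165 W
    P_R5 = (7.41 - 1.051)²/3300 = 0.01225 W
  P_total = P_R1 + P_R2 + P_R3 + P_R4 + P_R5 = 0.05167 W

Final answers:
1. V_1 = 7.41 V
2. I_R5 = 0.001927 A
3. P_R5 = 0.01225 W
4. P_total = 0.05167 W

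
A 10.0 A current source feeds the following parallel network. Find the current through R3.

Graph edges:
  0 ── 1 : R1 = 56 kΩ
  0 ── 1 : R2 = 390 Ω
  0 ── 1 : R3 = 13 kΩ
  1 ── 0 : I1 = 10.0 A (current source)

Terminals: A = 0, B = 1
All resistors sit directly between nodes 0 and 1, so they are in parallel and share one voltage V; the full source current 10 A splits among them.
1/R_par = 1/56000 + 1/390 + 1/13000 = 0.002659 S  =>  R_par = 376.1 Ω
V = I × R_par = 10 × 376.1 = 3761 V
I_R3 = V/R3 = 3761/13000 = 0.2893 A

Final answer: 0.2893 A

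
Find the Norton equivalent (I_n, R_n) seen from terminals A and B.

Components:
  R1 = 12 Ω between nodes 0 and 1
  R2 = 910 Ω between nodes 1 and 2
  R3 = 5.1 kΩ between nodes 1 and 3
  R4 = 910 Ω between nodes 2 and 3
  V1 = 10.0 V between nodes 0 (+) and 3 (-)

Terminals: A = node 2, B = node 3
Find the Thévenin equivalent first; then I_n = V_th/R_th and R_n = R_th.
Step 1 — V_th is the open-circuit voltage V_A - V_B (nothing connected across the terminals).
Nodal analysis, taking node 3 as the 0 V reference.
Source V1 fixes V_0 = 10 V.
KCL at each unknown node (sum of currents leaving = 0; resistances in Ω):
  Node 1: (V_1 - 10)/12 + (V_1 - V_2)/910 + (V_1 - 0)/5100 = 0
  Node 2: (V_2 - V_1)/910 + (V_2 - 0)/910 = 0
Collecting terms (coefficients in siemens):
  0.08463·V_1 - 0.001099·V_2 = 0.8333
  0.002198·V_2 - 0.001099·V_1 = 0
Determinant D = (0.08463)(0.002198) - (-0.001099)(-0.001099) = 0.0001848
V_1 = [(0.8333)(0.002198) - (-0.001099)(0)]/D = 9.911 V
V_2 = [(0.08463)(0) - (0.8333)(-0.001099)]/D = 4.956 V
V_th = V_2 - V_3 = 4.956 - 0 = 4.956 V
Step 2 — R_th: zero the source — replace V1 by a short circuit (node 3 merges into node 0) — and find the resistance seen between A (node 2) and B (node 0).
Reduce the network between node 2 (A) and node 0 (B) by series/parallel combination:
  Rp1 = R1 ‖ R3 (parallel, both between nodes 0 and 1) = 1/(1/12 + 1/5100) = 11.97 Ω
  Rs1 = R2 + Rp1 (series, joined only at node 1) = 910 + 11.97 = 922 Ω
  Rp2 = R4 ‖ Rs1 (parallel, both between nodes 0 and 2) = 1/(1/910 + 1/922) = 458 Ω
R_th = 458 Ω
I_n = V_th/R_th = 4.956/458 = 0.01082 A, and R_n = R_th = 458 Ω

Final answer: I_n = 0.01082 A, R_n = 458 Ω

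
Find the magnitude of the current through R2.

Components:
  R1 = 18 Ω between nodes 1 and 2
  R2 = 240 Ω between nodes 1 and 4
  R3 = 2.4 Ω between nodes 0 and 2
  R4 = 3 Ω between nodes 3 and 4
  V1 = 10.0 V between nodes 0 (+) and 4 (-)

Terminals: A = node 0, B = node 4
Nodal analysis, taking node 4 as the 0 V reference.
Source V1 fixes V_0 = 10 V.
KCL at each unknown node (sum of currents leaving = 0; resistances in Ω):
  Node 1: (V_1 - V_2)/18 + (V_1 - 0)/240 = 0
  Node 2: (V_2 - V_1)/18 + (V_2 - 10)/2.4 = 0
  Node 3: (V_3 - 0)/3 = 0
Collecting terms (coefficients in siemens):
  0.05972·V_1 - 0.05556·V_2 = 0
  0.4722·V_2 - 0.05556·V_1 = 4.167
  0.3333·V_3 = 0
Solving these 3 simultaneous equations (Gaussian elimination) gives:
  V_1 = 9.217 V, V_2 = 9.908 V, V_3 = 0 V
I_R2 = (V_1 - V_4)/R2 = (9.217 - 0)/240 = 0.0384 A
|I_R2| = 0.0384 A

Final answer: |I_R2| = 0.0384 A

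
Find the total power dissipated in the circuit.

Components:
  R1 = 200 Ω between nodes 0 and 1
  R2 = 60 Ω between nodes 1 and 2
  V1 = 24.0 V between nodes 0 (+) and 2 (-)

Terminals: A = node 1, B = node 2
Nodal analysis, taking node 2 as the 0 V reference.
Source V1 fixes V_0 = 24 V.
KCL at each unknown node (sum of currents leaving = 0; resistances in Ω):
  Node 1: (V_1 - 24)/200 + (V_1 - 0)/60 = 0
Collecting terms: 0.02167 × V_1 = 0.12  =>  V_1 = 5.538 V
Power in each resistor, P = (ΔV)²/R:
  P_R1 = (24 - 5.538)²/200 = 1.704 W
  P_R2 = (5.538 - 0)²/60 = 0.5112 W
P_total = P_R1 + P_R2 = 2.215 W

Final answer: 2.215 W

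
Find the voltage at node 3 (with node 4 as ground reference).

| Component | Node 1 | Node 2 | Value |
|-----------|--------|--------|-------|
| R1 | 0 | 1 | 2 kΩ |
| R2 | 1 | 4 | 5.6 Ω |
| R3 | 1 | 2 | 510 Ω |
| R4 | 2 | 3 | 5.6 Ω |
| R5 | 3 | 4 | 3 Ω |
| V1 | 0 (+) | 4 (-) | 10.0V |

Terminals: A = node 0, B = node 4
Nodal analysis, taking node 4 as the 0 V reference.
Source V1 fixes V_0 = 10 V.
KCL at each unknown node (sum of currents leaving = 0; resistances in Ω):
  Node 1: (V_1 - 10)/2000 + (V_1 - 0)/5.6 + (V_1 - V_2)/510 = 0
  Node 2: (V_2 - V_1)/510 + (V_2 - V_3)/5.6 = 0
  Node 3: (V_3 - V_2)/5.6 + (V_3 - 0)/3 = 0
Collecting terms (coefficients in siemens):
  0.181·V_1 - 0.001961·V_2 = 0.005
  0.1805·V_2 - 0.001961·V_1 - 0.1786·V_3 = 0
  0.5119·V_3 - 0.1786·V_2 = 0
Solving these 3 simultaneous equations (Gaussian elimination) gives:
  V_1 = 0.02762 V, V_2 = 0.0004581 V, V_3 = 0.0001598 V
The requested potential is V_3 = 0.0001598 V.

Final answer: V_3 = 0.0001598 V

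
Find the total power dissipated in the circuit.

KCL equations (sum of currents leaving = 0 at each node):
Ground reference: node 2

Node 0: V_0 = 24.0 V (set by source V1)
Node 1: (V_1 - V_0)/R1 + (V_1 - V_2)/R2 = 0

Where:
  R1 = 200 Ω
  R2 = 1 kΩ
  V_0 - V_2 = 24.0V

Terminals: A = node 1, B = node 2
Nodal analysis, taking node 2 as the 0 V reference.
Source V1 fixes V_0 = 24 V.
KCL at each unknown node (sum of currents leaving = 0; resistances in Ω):
  Node 1: (V_1 - 24)/200 + (V_1 - 0)/1000 = 0
Collecting terms: 0.006 × V_1 = 0.12  =>  V_1 = 20 V
Power in each resistor, P = (ΔV)²/R:
  P_R1 = (24 - 20)²/200 = 0.08 W
  P_R2 = (20 - 0)²/1000 = 0.4 W
P_total = P_R1 + P_R2 = 0.48 W

Final answer: 0.48 W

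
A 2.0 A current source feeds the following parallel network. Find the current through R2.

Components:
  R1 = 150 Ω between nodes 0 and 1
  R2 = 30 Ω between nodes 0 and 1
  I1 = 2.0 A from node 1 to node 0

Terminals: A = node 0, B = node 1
All resistors sit directly between nodes 0 and 1, so they are in parallel and share one voltage V; the full source current 2 A splits among them.
1/R_par = 1/150 + 1/30 = 0.04 S  =>  R_par = 25 Ω
V = I × R_par = 2 × 25 = 50 V
I_R2 = V/R2 = 50/30 = 1.667 A

Final answer: 1.667 A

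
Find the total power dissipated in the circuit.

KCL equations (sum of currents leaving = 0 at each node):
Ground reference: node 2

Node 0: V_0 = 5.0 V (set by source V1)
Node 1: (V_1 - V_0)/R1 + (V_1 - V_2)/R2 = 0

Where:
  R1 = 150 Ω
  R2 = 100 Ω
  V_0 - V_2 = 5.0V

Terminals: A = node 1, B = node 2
Nodal analysis, taking node 2 as the 0 V reference.
Source V1 fixes V_0 = 5 V.
KCL at each unknown node (sum of currents leaving = 0; resistances in Ω):
  Node 1: (V_1 - 5)/150 + (V_1 - 0)/100 = 0
Collecting terms: 0.01667 × V_1 = 0.03333  =>  V_1 = 2 V
Power in each resistor, P = (ΔV)²/R:
  P_R1 = (5 - 2)²/150 = 0.06 W
  P_R2 = (2 - 0)²/100 = 0.04 W
P_total = P_R1 + P_R2 = 0.1 W

Final answer: 0.1 W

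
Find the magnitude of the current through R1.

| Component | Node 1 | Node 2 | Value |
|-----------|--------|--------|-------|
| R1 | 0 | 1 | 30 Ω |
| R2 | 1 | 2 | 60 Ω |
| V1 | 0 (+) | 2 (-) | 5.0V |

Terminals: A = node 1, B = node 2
Nodal analysis, taking node 2 as the 0 V reference.
Source V1 fixes V_0 = 5 V.
KCL at each unknown node (sum of currents leaving = 0; resistances in Ω):
  Node 1: (V_1 - 5)/30 + (V_1 - 0)/60 = 0
Collecting terms: 0.05 × V_1 = 0.1667  =>  V_1 = 3.333 V
I_R1 = (V_0 - V_1)/R1 = (5 - 3.333)/30 = 0.05556 A
|I_R1| = 0.05556 A

Final answer: |I_R1| = 0.05556 A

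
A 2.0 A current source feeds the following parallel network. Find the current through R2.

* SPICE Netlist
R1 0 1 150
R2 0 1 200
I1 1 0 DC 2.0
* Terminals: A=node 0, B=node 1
All resistors sit directly between nodes 0 and 1, so they are in parallel and share one voltage V; the full source current 2 A splits among them.
1/R_par = 1/150 + 1/200 = 0.01167 S  =>  R_par = 85.71 Ω
V = I × R_par = 2 × 85.71 = 171.4 V
I_R2 = V/R2 = 171.4/200 = 0.8571 A

Final answer: 0.8571 A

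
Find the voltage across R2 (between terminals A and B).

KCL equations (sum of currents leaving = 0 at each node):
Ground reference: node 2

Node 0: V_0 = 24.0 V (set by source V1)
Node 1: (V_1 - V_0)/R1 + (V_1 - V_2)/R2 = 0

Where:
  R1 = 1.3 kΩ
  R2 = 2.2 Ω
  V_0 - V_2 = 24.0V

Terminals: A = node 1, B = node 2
R1 and R2 are in series across V1 (node 0 → node 1 → node 2), and the output A–B is taken across R2, so this is a voltage divider.
Series current: I = V1/(R1 + R2) = 24/(1300 + 2.2) = 24/1302 = 0.01843 A
V_R2 = I × R2 = V1 × R2/(R1 + R2) = 24 × 2.2/1302 = 0.04055 V

Final answer: 0.04055 V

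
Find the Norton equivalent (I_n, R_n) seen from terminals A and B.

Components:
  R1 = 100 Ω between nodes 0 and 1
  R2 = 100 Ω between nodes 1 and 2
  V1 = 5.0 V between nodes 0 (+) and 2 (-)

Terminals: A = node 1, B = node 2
Find the Thévenin equivalent first; then I_n = V_th/R_th and R_n = R_th.
Step 1 — V_th is the open-circuit voltage V_A - V_B (nothing connected across the terminals).
Nodal analysis, taking node 2 as the 0 V reference.
Source V1 fixes V_0 = 5 V.
KCL at each unknown node (sum of currents leaving = 0; resistances in Ω):
  Node 1: (V_1 - 5)/100 + (V_1 - 0)/100 = 0
Collecting terms: 0.02 × V_1 = 0.05  =>  V_1 = 2.5 V
V_th = V_1 - V_2 = 2.5 - 0 = 2.5 V
Step 2 — R_th: zero the source — replace V1 by a short circuit (node 2 merges into node 0) — and find the resistance seen between A (node 1) and B (node 0).
Reduce the network between node 1 (A) and node 0 (B) by series/parallel combination:
  Rp1 = R1 ‖ R2 (parallel, both between nodes 0 and 1) = 1/(1/100 + 1/100) = 50 Ω
R_th = 50 Ω
I_n = V_th/R_th = 2.5/50 = 0.05 A, and R_n = R_th = 50 Ω

Final answer: I_n = 0.05 A, R_n = 50 Ω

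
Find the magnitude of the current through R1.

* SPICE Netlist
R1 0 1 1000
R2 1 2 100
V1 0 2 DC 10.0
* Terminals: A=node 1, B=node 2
Nodal analysis, taking node 2 as the 0 V reference.
Source V1 fixes V_0 = 10 V.
KCL at each unknown node (sum of currents leaving = 0; resistances in Ω):
  Node 1: (V_1 - 10)/1000 + (V_1 - 0)/100 = 0
Collecting terms: 0.011 × V_1 = 0.01  =>  V_1 = 0.9091 V
I_R1 = (V_0 - V_1)/R1 = (10 - 0.9091)/1000 = 0.009091 A
|I_R1| = 0.009091 A

Final answer: |I_R1| = 0.009091 A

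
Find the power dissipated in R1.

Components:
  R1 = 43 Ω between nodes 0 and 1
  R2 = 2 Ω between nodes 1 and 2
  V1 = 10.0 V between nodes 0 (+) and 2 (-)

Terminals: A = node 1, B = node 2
Nodal analysis, taking node 2 as the 0 V reference.
Source V1 fixes V_0 = 10 V.
KCL at each unknown node (sum of currents leaving = 0; resistances in Ω):
  Node 1: (V_1 - 10)/43 + (V_1 - 0)/2 = 0
Collecting terms: 0.5233 × V_1 = 0.2326  =>  V_1 = 0.4444 V
I_R1 = (V_0 - V_1)/R1 = (10 - 0.4444)/43 = 0.2222 A
P_R1 = I_R1² × R1 = (0.2222)² × 43 = 2.123 W

Final answer: 2.123 W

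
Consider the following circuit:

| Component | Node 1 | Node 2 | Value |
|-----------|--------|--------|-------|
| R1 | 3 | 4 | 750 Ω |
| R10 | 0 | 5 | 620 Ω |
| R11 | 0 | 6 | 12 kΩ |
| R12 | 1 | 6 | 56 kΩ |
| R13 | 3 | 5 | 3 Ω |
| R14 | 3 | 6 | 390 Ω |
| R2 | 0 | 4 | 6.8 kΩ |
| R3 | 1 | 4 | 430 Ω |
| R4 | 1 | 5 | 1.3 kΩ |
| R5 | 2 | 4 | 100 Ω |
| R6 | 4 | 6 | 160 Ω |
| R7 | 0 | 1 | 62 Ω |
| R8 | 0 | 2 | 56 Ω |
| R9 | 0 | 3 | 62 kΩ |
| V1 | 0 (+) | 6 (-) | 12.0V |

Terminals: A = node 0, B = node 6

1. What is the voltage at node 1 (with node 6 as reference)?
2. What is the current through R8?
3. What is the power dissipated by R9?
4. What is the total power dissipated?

Nodal analysis, taking node 6 as the 0 V reference.
Source V1 fixes V_0 = 12 V.
KCL at each unknown node (sum of currents leaving = 0; resistances in Ω):
  Node 1: (V_1 - V_4)/430 + (V_1 - V_5)/1300 + (V_1 - 12)/62 + (V_1 - 0)/56000 = 0
  Node 2: (V_2 - V_4)/100 + (V_2 - 12)/56 = 0
  Node 3: (V_3 - V_4)/750 + (V_3 - 12)/62000 + (V_3 - V_5)/3 + (V_3 - 0)/390 = 0
  Node 4: (V_4 - V_3)/750 + (V_4 - 12)/6800 + (V_4 - V_1)/430 + (V_4 - V_2)/100 + (V_4 - 0)/160 = 0
  Node 5: (V_5 - V_1)/1300 + (V_5 - 12)/620 + (V_5 - V_3)/3 = 0
Collecting terms (coefficients in siemens):
  0.01924·V_1 - 0.002326·V_4 - 0.0007692·V_5 = 0.1935
  0.02786·V_2 - 0.01·V_4 = 0.2143
  0.3372·V_3 - 0.001333·V_4 - 0.3333·V_5 = 0.0001935
  0.02006·V_4 - 0.002326·V_1 - 0.01·V_2 - 0.001333·V_3 = 0.001765
  0.3357·V_5 - 0.0007692·V_1 - 0.3333·V_3 = 0.01935
Solving these 5 simultaneous equations (Gaussian elimination) gives:
  V_1 = 11.12 V, V_2 = 10.14 V, V_3 = 5.894 V, V_4 = 6.827 V
  V_5 = 5.935 V
Part 1:
  Read off the nodal solution: V_1 = 11.12 V
Part 2:
  I_R8 = (V_0 - V_2)/R8 = (12 - 10.14)/56 = 0.03316 A
  Magnitude: I_R8 = 0.03316 A
Part 3:
  I_R9 = (V_0 - V_3)/R9 = (12 - 5.894)/62000 = 0.00009848 A
  P_R9 = I_R9² × R9 = (0.00009848)² × 62000 = 0.0006013 W
Part 4:
  Power in each resistor, P = (ΔV)²/R:
    P_R1 = (5.894 - 6.827)²/750 = 0.00116 W
    P_R2 = (12 - 6.827)²/6800 = 0.003936 W
    P_R3 = (11.12 - 6.827)²/430 = 0.04289 W
    P_R4 = (11.12 - 5.935)²/1300 = 0.02069 W
    P_R5 = (10.14 - 6.827)²/100 = 0.11 W
    P_R6 = (6.827 - 0)²/160 = 0.2913 W
    P_R7 = (12 - 11.12)²/62 = 0.01246 W
    P_R8 = (12 - 10.14)²/56 = 0.06159 W
    P_R9 = (12 - 5.894)²/62000 = 0.0006013 W
    P_R10 = (12 - 5.935)²/620 = 0.05932 W
    P_R11 = (12 - 0)²/12000 = 0.012 W
    P_R12 = (11.12 - 0)²/56000 = 0.002209 W
    P_R13 = (5.894 - 5.935)²/3 = 0.0005689 W
    P_R14 = (5.894 - 0)²/390 = 0.08908 W
  P_total = P_R1 + P_R2 + P_R3 + P_R4 + P_R5 + P_R6 + P_R7 + P_R8 + P_R9 + P_R10 + P_R11 + P_R12 + P_R13 + P_R14 = 0.7077 W

Final answers:
1. V_1 = 11.12 V
2. I_R8 = 0.03316 A
3. P_R9 = 0.0006013 W
4. P_total = 0.7077 W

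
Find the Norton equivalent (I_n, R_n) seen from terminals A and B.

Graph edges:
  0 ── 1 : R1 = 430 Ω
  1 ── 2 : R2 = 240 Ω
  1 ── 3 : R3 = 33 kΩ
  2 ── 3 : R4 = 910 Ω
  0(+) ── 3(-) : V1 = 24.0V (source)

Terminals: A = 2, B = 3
Find the Thévenin equivalent first; then I_n = V_th/R_th and R_n = R_th.
Step 1 — V_th is the open-circuit voltage V_A - V_B (nothing connected across the terminals).
Nodal analysis, taking node 3 as the 0 V reference.
Source V1 fixes V_0 = 24 V.
KCL at each unknown node (sum of currents leaving = 0; resistances in Ω):
  Node 1: (V_1 - 24)/430 + (V_1 - V_2)/240 + (V_1 - 0)/33000 = 0
  Node 2: (V_2 - V_1)/240 + (V_2 - 0)/910 = 0
Collecting terms (coefficients in siemens):
  0.006523·V_1 - 0.004167·V_2 = 0.05581
  0.005266·V_2 - 0.004167·V_1 = 0
Determinant D = (0.006523)(0.005266) - (-0.004167)(-0.004167) = 0.00001698
V_1 = [(0.05581)(0.005266) - (-0.004167)(0)]/D = 17.3 V
V_2 = [(0.006523)(0) - (0.05581)(-0.004167)]/D = 13.69 V
V_th = V_2 - V_3 = 13.69 - 0 = 13.69 V
Step 2 — R_th: zero the source — replace V1 by a short circuit (node 3 merges into node 0) — and find the resistance seen between A (node 2) and B (node 0).
Reduce the network between node 2 (A) and node 0 (B) by series/parallel combination:
  Rp1 = R1 ‖ R3 (parallel, both between nodes 0 and 1) = 1/(1/430 + 1/33000) = 424.5 Ω
  Rs1 = R2 + Rp1 (series, joined only at node 1) = 240 + 424.5 = 664.5 Ω
  Rp2 = R4 ‖ Rs1 (parallel, both between nodes 0 and 2) = 1/(1/910 + 1/664.5) = 384 Ω
R_th = 384 Ω
I_n = V_th/R_th = 13.69/384 = 0.03565 A, and R_n = R_th = 384 Ω

Final answer: I_n = 0.03565 A, R_n = 384 Ω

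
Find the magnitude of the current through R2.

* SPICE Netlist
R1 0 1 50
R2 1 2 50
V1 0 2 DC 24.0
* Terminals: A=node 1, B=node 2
Nodal analysis, taking node 2 as the 0 V reference.
Source V1 fixes V_0 = 24 V.
KCL at each unknown node (sum of currents leaving = 0; resistances in Ω):
  Node 1: (V_1 - 24)/50 + (V_1 - 0)/50 = 0
Collecting terms: 0.04 × V_1 = 0.48  =>  V_1 = 12 V
I_R2 = (V_1 - V_2)/R2 = (12 - 0)/50 = 0.24 A
|I_R2| = 0.24 A

Final answer: |I_R2| = 0.24 A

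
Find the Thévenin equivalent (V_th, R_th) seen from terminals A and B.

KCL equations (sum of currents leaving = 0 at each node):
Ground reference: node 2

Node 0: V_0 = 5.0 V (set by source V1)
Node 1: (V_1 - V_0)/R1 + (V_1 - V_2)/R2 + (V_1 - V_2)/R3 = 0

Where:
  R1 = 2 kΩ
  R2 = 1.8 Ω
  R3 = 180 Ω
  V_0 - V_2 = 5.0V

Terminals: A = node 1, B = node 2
Step 1 — V_th is the open-circuit voltage V_A - V_B (nothing connected across the terminals).
Nodal analysis, taking node 2 as the 0 V reference.
Source V1 fixes V_0 = 5 V.
KCL at each unknown node (sum of currents leaving = 0; resistances in Ω):
  Node 1: (V_1 - 5)/2000 + (V_1 - 0)/1.8 + (V_1 - 0)/180 = 0
Collecting terms: 0.5616 × V_1 = 0.0025  =>  V_1 = 0.004451 V
V_th = V_1 - V_2 = 0.004451 - 0 = 0.004451 V
Step 2 — R_th: zero the source — replace V1 by a short circuit (node 2 merges into node 0) — and find the resistance seen between A (node 1) and B (node 0).
Reduce the network between node 1 (A) and node 0 (B) by series/parallel combination:
  Rp1 = R1 ‖ R2 ‖ R3 (parallel, all between nodes 0 and 1) = 1/(1/2000 + 1/1.8 + 1/180) = 1.781 Ω
R_th = 1.781 Ω

Final answer: V_th = 0.004451 V, R_th = 1.781 Ω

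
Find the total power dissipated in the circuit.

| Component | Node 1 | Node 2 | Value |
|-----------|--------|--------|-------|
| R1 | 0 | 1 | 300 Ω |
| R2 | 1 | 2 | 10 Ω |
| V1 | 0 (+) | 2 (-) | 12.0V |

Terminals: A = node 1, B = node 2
Nodal analysis, taking node 2 as the 0 V reference.
Source V1 fixes V_0 = 12 V.
KCL at each unknown node (sum of currents leaving = 0; resistances in Ω):
  Node 1: (V_1 - 12)/300 + (V_1 - 0)/10 = 0
Collecting terms: 0.1033 × V_1 = 0.04  =>  V_1 = 0.3871 V
Power in each resistor, P = (ΔV)²/R:
  P_R1 = (12 - 0.3871)²/300 = 0.4495 W
  P_R2 = (0.3871 - 0)²/10 = 0.01498 W
P_total = P_R1 + P_R2 = 0.4645 W

Final answer: 0.4645 W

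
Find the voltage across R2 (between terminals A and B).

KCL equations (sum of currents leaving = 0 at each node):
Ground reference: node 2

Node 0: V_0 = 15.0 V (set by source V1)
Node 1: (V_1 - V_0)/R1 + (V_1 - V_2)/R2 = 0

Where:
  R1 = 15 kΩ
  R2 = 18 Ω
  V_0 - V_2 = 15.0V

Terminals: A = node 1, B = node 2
R1 and R2 are in series across V1 (node 0 → node 1 → node 2), and the output A–B is taken across R2, so this is a voltage divider.
Series current: I = V1/(R1 + R2) = 15/(15000 + 18) = 15/15020 = 0.0009988 A
V_R2 = I × R2 = V1 × R2/(R1 + R2) = 15 × 18/15020 = 0.01798 V

Final answer: 0.01798 V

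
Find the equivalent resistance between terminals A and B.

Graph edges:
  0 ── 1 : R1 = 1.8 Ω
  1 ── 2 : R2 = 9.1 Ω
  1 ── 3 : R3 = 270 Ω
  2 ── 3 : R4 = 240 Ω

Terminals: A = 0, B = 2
Reduce the network between node 0 (A) and node 2 (B) by series/parallel combination:
  Rs1 = R3 + R4 (series, joined only at node 3) = 270 + 240 = 510 Ω
  Rp1 = R2 ‖ Rs1 (parallel, both between nodes 1 and 2) = 1/(1/9.1 + 1/510) = 8.94 Ω
  Rs2 = R1 + Rp1 (series, joined only at node 1) = 1.8 + 8.94 = 10.74 Ω
R_eq = 10.74 Ω

Final answer: 10.74 Ω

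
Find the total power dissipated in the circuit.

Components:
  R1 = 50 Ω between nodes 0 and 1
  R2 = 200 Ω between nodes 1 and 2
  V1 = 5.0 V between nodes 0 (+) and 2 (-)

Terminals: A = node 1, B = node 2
Nodal analysis, taking node 2 as the 0 V reference.
Source V1 fixes V_0 = 5 V.
KCL at each unknown node (sum of currents leaving = 0; resistances in Ω):
  Node 1: (V_1 - 5)/50 + (V_1 - 0)/200 = 0
Collecting terms: 0.025 × V_1 = 0.1  =>  V_1 = 4 V
Power in each resistor, P = (ΔV)²/R:
  P_R1 = (5 - 4)²/50 = 0.02 W
  P_R2 = (4 - 0)²/200 = 0.08 W
P_total = P_R1 + P_R2 = 0.1 W

Final answer: 0.1 W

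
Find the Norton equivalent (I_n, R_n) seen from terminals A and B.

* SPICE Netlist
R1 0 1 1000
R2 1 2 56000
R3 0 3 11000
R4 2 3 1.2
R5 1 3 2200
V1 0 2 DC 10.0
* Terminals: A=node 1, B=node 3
Find the Thévenin equivalent first; then I_n = V_th/R_th and R_n = R_th.
Step 1 — V_th is the open-circuit voltage V_A - V_B (nothing connected across the terminals).
Nodal analysis, taking node 2 as the 0 V reference.
Source V1 fixes V_0 = 10 V.
KCL at each unknown node (sum of currents leaving = 0; resistances in Ω):
  Node 1: (V_1 - 10)/1000 + (V_1 - 0)/56000 + (V_1 - V_3)/2200 = 0
  Node 3: (V_3 - 10)/11000 + (V_3 - 0)/1.2 + (V_3 - V_1)/2200 = 0
Collecting terms (coefficients in siemens):
  0.001472·V_1 - 0.0004545·V_3 = 0.01
  0.8339·V_3 - 0.0004545·V_1 = 0.0009091
Determinant D = (0.001472)(0.8339) - (-0.0004545)(-0.0004545) = 0.001228
V_1 = [(0.01)(0.8339) - (-0.0004545)(0.0009091)]/D = 6.793 V
V_3 = [(0.001472)(0.0009091) - (0.01)(-0.0004545)]/D = 0.004793 V
V_th = V_1 - V_3 = 6.793 - 0.004793 = 6.788 V
Step 2 — R_th: zero the source — replace V1 by a short circuit (node 2 merges into node 0) — and find the resistance seen between A (node 1) and B (node 3).
Reduce the network between node 1 (A) and node 3 (B) by series/parallel combination:
  Rp1 = R1 ‖ R2 (parallel, both between nodes 0 and 1) = 1/(1/1000 + 1/56000) = 982.5 Ω
  Rp2 = R3 ‖ R4 (parallel, both between nodes 0 and 3) = 1/(1/11000 + 1/1.2) = 1.2 Ω
  Rs1 = Rp1 + Rp2 (series, joined only at node 0) = 982.5 + 1.2 = 983.7 Ω
  Rp3 = R5 ‖ Rs1 (parallel, both between nodes 1 and 3) = 1/(1/2200 + 1/983.7) = 679.7 Ω
R_th = 679.7 Ω
I_n = V_th/R_th = 6.788/679.7 = 0.009987 A, and R_n = R_th = 679.7 Ω

Final answer: I_n = 0.009987 A, R_n = 679.7 Ω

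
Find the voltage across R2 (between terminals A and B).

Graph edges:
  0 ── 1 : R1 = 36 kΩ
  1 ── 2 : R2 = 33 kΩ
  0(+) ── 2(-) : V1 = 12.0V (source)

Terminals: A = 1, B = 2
R1 and R2 are in series across V1 (node 0 → node 1 → node 2), and the output A–B is taken across R2, so this is a voltage divider.
Series current: I = V1/(R1 + R2) = 12/(36000 + 33000) = 12/69000 = 0.0001739 A
V_R2 = I × R2 = V1 × R2/(R1 + R2) = 12 × 33000/69000 = 5.739 V

Final answer: 5.739 V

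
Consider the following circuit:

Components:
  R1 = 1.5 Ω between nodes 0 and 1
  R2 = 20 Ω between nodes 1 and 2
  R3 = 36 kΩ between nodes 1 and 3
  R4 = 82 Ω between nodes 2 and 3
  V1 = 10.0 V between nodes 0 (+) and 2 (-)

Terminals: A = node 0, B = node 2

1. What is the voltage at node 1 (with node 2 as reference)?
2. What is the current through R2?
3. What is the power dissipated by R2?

Nodal analysis, taking node 2 as the 0 V reference.
Source V1 fixes V_0 = 10 V.
KCL at each unknown node (sum of currents leaving = 0; resistances in Ω):
  Node 1: (V_1 - 10)/1.5 + (V_1 - 0)/20 + (V_1 - V_3)/36000 = 0
  Node 3: (V_3 - V_1)/36000 + (V_3 - 0)/82 = 0
Collecting terms (coefficients in siemens):
  0.7167·V_1 - 0.00002778·V_3 = 6.667
  0.01222·V_3 - 0.00002778·V_1 = 0
Determinant D = (0.7167)(0.01222) - (-0.00002778)(-0.00002778) = 0.00876
V_1 = [(6.667)(0.01222) - (-0.00002778)(0)]/D = 9.302 V
V_3 = [(0.7167)(0) - (6.667)(-0.00002778)]/D = 0.02114 V
Part 1:
  Read off the nodal solution: V_1 = 9.302 V
Part 2:
  I_R2 = (V_1 - V_2)/R2 = (9.302 - 0)/20 = 0.4651 A
  Magnitude: I_R2 = 0.4651 A
Part 3:
  I_R2 = (V_1 - V_2)/R2 = (9.302 - 0)/20 = 0.4651 A
  P_R2 = I_R2² × R2 = (0.4651)² × 20 = 4.326 W

Final answers:
1. V_1 = 9.302 V
2. I_R2 = 0.4651 A
3. P_R2 = 4.326 W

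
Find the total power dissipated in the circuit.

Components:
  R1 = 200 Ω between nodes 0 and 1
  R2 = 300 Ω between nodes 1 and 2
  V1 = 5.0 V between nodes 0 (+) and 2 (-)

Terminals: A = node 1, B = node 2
Nodal analysis, taking node 2 as the 0 V reference.
Source V1 fixes V_0 = 5 V.
KCL at each unknown node (sum of currents leaving = 0; resistances in Ω):
  Node 1: (V_1 - 5)/200 + (V_1 - 0)/300 = 0
Collecting terms: 0.008333 × V_1 = 0.025  =>  V_1 = 3 V
Power in each resistor, P = (ΔV)²/R:
  P_R1 = (5 - 3)²/200 = 0.02 W
  P_R2 = (3 - 0)²/300 = 0.03 W
P_total = P_R1 + P_R2 = 0.05 W

Final answer: 0.05 W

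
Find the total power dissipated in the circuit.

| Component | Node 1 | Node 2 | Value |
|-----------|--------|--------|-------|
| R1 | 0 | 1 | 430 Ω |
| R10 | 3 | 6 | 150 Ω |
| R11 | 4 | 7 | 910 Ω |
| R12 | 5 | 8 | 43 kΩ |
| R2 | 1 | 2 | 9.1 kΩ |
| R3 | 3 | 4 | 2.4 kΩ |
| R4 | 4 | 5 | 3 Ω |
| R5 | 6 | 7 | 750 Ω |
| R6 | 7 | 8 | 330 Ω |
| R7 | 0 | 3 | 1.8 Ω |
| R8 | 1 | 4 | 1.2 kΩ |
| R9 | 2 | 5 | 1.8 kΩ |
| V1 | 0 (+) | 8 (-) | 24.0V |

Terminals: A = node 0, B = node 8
Nodal analysis, taking node 8 as the 0 V reference.
Source V1 fixes V_0 = 24 V.
KCL at each unknown node (sum of currents leaving = 0; resistances in Ω):
  Node 1: (V_1 - 24)/430 + (V_1 - V_2)/9100 + (V_1 - V_4)/1200 = 0
  Node 2: (V_2 - V_1)/9100 + (V_2 - V_5)/1800 = 0
  Node 3: (V_3 - V_4)/2400 + (V_3 - 24)/1.8 + (V_3 - V_6)/150 = 0
  Node 4: (V_4 - V_3)/2400 + (V_4 - V_5)/3 + (V_4 - V_1)/1200 + (V_4 - V_7)/910 = 0
  Node 5: (V_5 - V_4)/3 + (V_5 - V_2)/1800 + (V_5 - 0)/43000 = 0
  Node 6: (V_6 - V_7)/750 + (V_6 - V_3)/150 = 0
  Node 7: (V_7 - V_6)/750 + (V_7 - 0)/330 + (V_7 - V_4)/910 = 0
Collecting terms (coefficients in siemens):
  0.003269·V_1 - 0.0001099·V_2 - 0.0008333·V_4 = 0.05581
  0.0006654·V_2 - 0.0001099·V_1 - 0.0005556·V_5 = 0
  0.5626·V_3 - 0.0004167·V_4 - 0.006667·V_6 = 13.33
  0.3357·V_4 - 0.0008333·V_1 - 0.0004167·V_3 - 0.3333·V_5 - 0.001099·V_7 = 0
  0.3339·V_5 - 0.0005556·V_2 - 0.3333·V_4 = 0
  0.008·V_6 - 0.006667·V_3 - 0.001333·V_7 = 0
  0.005463·V_7 - 0.001099·V_4 - 0.001333·V_6 = 0
Solving these 7 simultaneous equations (Gaussian elimination) gives:
  V_1 = 21.71 V, V_2 = 16.91 V, V_3 = 23.96 V, V_4 = 15.96 V
  V_5 = 15.96 V, V_6 = 21.37 V, V_7 = 8.428 V
Power in each resistor, P = (ΔV)²/R:
  P_R1 = (24 - 21.71)²/430 = 0.01216 W
  P_R2 = (21.71 - 16.91)²/9100 = 0.002531 W
  P_R3 = (23.96 - 15.96)²/2400 = 0.02666 W
  P_R4 = (15.96 - 15.96)²/3 = 0.00000007316 W
  P_R5 = (21.37 - 8.428)²/750 = 0.2234 W
  P_R6 = (8.428 - 0)²/330 = 0.2153 W
  P_R7 = (24 - 23.96)²/1.8 = 0.0007634 W
  P_R8 = (21.71 - 15.96)²/1200 = 0.02755 W
  P_R9 = (16.91 - 15.96)²/1800 = 0.0005007 W
  P_R10 = (23.96 - 21.37)²/150 = 0.04469 W
  P_R11 = (15.96 - 8.428)²/910 = 0.06239 W
  P_R12 = (15.96 - 0)²/43000 = 0.005927 W
P_total = P_R1 + P_R2 + P_R3 + P_R4 + P_R5 + P_R6 + P_R7 + P_R8 + P_R9 + P_R10 + P_R11 + P_R12 = 0.6219 W

Final answer: 0.6219 W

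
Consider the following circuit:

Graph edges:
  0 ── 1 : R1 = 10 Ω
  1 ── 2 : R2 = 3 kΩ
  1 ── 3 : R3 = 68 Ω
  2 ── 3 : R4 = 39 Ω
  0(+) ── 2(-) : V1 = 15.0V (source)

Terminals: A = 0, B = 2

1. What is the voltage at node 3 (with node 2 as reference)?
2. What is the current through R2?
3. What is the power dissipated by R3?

Nodal analysis, taking node 2 as the 0 V reference.
Source V1 fixes V_0 = 15 V.
KCL at each unknown node (sum of currents leaving = 0; resistances in Ω):
  Node 1: (V_1 - 15)/10 + (V_1 - 0)/3000 + (V_1 - V_3)/68 = 0
  Node 3: (V_3 - V_1)/68 + (V_3 - 0)/39 = 0
Collecting terms (coefficients in siemens):
  0.115·V_1 - 0.01471·V_3 = 1.5
  0.04035·V_3 - 0.01471·V_1 = 0
Determinant D = (0.115)(0.04035) - (-0.01471)(-0.01471) = 0.004425
V_1 = [(1.5)(0.04035) - (-0.01471)(0)]/D = 13.68 V
V_3 = [(0.115)(0) - (1.5)(-0.01471)]/D = 4.985 V
Part 1:
  Read off the nodal solution: V_3 = 4.985 V
Part 2:
  I_R2 = (V_1 - V_2)/R2 = (13.68 - 0)/3000 = 0.004559 A
  Magnitude: I_R2 = 0.004559 A
Part 3:
  I_R3 = (V_1 - V_3)/R3 = (13.68 - 4.985)/68 = 0.1278 A
  P_R3 = I_R3² × R3 = (0.1278)² × 68 = 1.111 W

Final answers:
1. V_3 = 4.985 V
2. I_R2 = 0.004559 A
3. P_R3 = 1.111 W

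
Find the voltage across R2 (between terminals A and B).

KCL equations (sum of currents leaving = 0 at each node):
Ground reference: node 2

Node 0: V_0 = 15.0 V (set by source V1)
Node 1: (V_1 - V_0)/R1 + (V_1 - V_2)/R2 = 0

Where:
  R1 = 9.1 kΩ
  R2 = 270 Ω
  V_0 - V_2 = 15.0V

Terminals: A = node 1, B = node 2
R1 and R2 are in series across V1 (node 0 → node 1 → node 2), and the output A–B is taken across R2, so this is a voltage divider.
Series current: I = V1/(R1 + R2) = 15/(9100 + 270) = 15/9370 = 0.001601 A
V_R2 = I × R2 = V1 × R2/(R1 + R2) = 15 × 270/9370 = 0.4322 V

Final answer: 0.4322 V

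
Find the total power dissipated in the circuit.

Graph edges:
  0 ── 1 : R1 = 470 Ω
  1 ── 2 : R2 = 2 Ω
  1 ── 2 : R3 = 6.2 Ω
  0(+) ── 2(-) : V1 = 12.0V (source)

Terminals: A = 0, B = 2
Nodal analysis, taking node 2 as the 0 V reference.
Source V1 fixes V_0 = 12 V.
KCL at each unknown node (sum of currents leaving = 0; resistances in Ω):
  Node 1: (V_1 - 12)/470 + (V_1 - 0)/2 + (V_1 - 0)/6.2 = 0
Collecting terms: 0.6634 × V_1 = 0.02553  =>  V_1 = 0.03849 V
Power in each resistor, P = (ΔV)²/R:
  P_R1 = (12 - 0.03849)²/470 = 0.3044 W
  P_R2 = (0.03849 - 0)²/2 = 0.0007406 W
  P_R3 = (0.03849 - 0)²/6.2 = 0.0002389 W
P_total = P_R1 + P_R2 + P_R3 = 0.3054 W

Final answer: 0.3054 W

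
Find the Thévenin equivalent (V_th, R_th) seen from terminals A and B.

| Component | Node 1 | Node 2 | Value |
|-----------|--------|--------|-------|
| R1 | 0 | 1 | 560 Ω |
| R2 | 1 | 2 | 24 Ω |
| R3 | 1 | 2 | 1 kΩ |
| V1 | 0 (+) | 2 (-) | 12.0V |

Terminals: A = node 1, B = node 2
Step 1 — V_th is the open-circuit voltage V_A - V_B (nothing connected across the terminals).
Nodal analysis, taking node 2 as the 0 V reference.
Source V1 fixes V_0 = 12 V.
KCL at each unknown node (sum of currents leaving = 0; resistances in Ω):
  Node 1: (V_1 - 12)/560 + (V_1 - 0)/24 + (V_1 - 0)/1000 = 0
Collecting terms: 0.04445 × V_1 = 0.02143  =>  V_1 = 0.4821 V
V_th = V_1 - V_2 = 0.4821 - 0 = 0.4821 V
Step 2 — R_th: zero the source — replace V1 by a short circuit (node 2 merges into node 0) — and find the resistance seen between A (node 1) and B (node 0).
Reduce the network between node 1 (A) and node 0 (B) by series/parallel combination:
  Rp1 = R1 ‖ R2 ‖ R3 (parallel, all between nodes 0 and 1) = 1/(1/560 + 1/24 + 1/1000) = 22.5 Ω
R_th = 22.5 Ω

Final answer: V_th = 0.4821 V, R_th = 22.5 Ω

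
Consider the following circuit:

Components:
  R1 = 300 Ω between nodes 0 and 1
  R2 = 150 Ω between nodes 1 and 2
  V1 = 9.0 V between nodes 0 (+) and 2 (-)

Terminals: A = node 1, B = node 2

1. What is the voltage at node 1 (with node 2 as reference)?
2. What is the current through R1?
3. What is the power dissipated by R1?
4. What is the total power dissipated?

Nodal analysis, taking node 2 as the 0 V reference.
Source V1 fixes V_0 = 9 V.
KCL at each unknown node (sum of currents leaving = 0; resistances in Ω):
  Node 1: (V_1 - 9)/300 + (V_1 - 0)/150 = 0
Collecting terms: 0.01 × V_1 = 0.03  =>  V_1 = 3 V
Part 1:
  Read off the nodal solution: V_1 = 3 V
Part 2:
  I_R1 = (V_0 - V_1)/R1 = (9 - 3)/300 = 0.02 A
  Magnitude: I_R1 = 0.02 A
Part 3:
  I_R1 = (V_0 - V_1)/R1 = (9 - 3)/300 = 0.02 A
  P_R1 = I_R1² × R1 = (0.02)² × 300 = 0.12 W
Part 4:
  Power in each resistor, P = (ΔV)²/R:
    P_R1 = (9 - 3)²/300 = 0.12 W
    P_R2 = (3 - 0)²/150 = 0.06 W
  P_total = P_R1 + P_R2 = 0.18 W

Final answers:
1. V_1 = 3 V
2. I_R1 = 0.02 A
3. P_R1 = 0.12 W
4. P_total = 0.18 W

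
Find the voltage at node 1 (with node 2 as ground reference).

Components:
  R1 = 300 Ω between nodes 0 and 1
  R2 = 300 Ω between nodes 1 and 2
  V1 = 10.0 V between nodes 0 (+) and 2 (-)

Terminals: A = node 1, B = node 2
Nodal analysis, taking node 2 as the 0 V reference.
Source V1 fixes V_0 = 10 V.
KCL at each unknown node (sum of currents leaving = 0; resistances in Ω):
  Node 1: (V_1 - 10)/300 + (V_1 - 0)/300 = 0
Collecting terms: 0.006667 × V_1 = 0.03333  =>  V_1 = 5 V
The requested potential is V_1 = 5 V.

Final answer: V_1 = 5 V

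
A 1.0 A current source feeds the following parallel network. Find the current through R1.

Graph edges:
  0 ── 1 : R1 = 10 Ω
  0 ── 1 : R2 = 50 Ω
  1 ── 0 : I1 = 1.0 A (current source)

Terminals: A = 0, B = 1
All resistors sit directly between nodes 0 and 1, so they are in parallel and share one voltage V; the full source current 1 A splits among them.
1/R_par = 1/10 + 1/50 = 0.12 S  =>  R_par = 8.333 Ω
V = I × R_par = 1 × 8.333 = 8.333 V
I_R1 = V/R1 = 8.333/10 = 0.8333 A

Final answer: 0.8333 A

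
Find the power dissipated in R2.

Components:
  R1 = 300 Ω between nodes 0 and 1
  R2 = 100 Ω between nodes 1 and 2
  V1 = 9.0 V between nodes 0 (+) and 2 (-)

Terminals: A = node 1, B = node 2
Nodal analysis, taking node 2 as the 0 V reference.
Source V1 fixes V_0 = 9 V.
KCL at each unknown node (sum of currents leaving = 0; resistances in Ω):
  Node 1: (V_1 - 9)/300 + (V_1 - 0)/100 = 0
Collecting terms: 0.01333 × V_1 = 0.03  =>  V_1 = 2.25 V
I_R2 = (V_1 - V_2)/R2 = (2.25 - 0)/100 = 0.0225 A
P_R2 = I_R2² × R2 = (0.0225)² × 100 = 0.05063 W

Final answer: 0.05063 W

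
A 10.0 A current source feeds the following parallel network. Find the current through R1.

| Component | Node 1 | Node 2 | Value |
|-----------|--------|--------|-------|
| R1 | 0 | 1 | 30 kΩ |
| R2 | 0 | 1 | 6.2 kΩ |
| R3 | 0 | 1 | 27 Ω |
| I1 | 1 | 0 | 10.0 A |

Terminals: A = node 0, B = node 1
All resistors sit directly between nodes 0 and 1, so they are in parallel and share one voltage V; the full source current 10 A splits among them.
1/R_par = 1/30000 + 1/6200 + 1/27 = 0.03723 S  =>  R_par = 26.86 Ω
V = I × R_par = 10 × 26.86 = 268.6 V
I_R1 = V/R1 = 268.6/30000 = 0.008953 A

Final answer: 0.008953 A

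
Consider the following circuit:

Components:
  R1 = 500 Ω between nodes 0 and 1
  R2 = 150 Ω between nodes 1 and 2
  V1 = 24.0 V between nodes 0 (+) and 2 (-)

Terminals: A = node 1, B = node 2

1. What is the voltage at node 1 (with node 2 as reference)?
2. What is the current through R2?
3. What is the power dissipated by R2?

Nodal analysis, taking node 2 as the 0 V reference.
Source V1 fixes V_0 = 24 V.
KCL at each unknown node (sum of currents leaving = 0; resistances in Ω):
  Node 1: (V_1 - 24)/500 + (V_1 - 0)/150 = 0
Collecting terms: 0.008667 × V_1 = 0.048  =>  V_1 = 5.538 V
Part 1:
  Read off the nodal solution: V_1 = 5.538 V
Part 2:
  I_R2 = (V_1 - V_2)/R2 = (5.538 - 0)/150 = 0.03692 A
  Magnitude: I_R2 = 0.03692 A
Part 3:
  I_R2 = (V_1 - V_2)/R2 = (5.538 - 0)/150 = 0.03692 A
  P_R2 = I_R2² × R2 = (0.03692)² × 150 = 0.2045 W

Final answers:
1. V_1 = 5.538 V
2. I_R2 = 0.03692 A
3. P_R2 = 0.2045 W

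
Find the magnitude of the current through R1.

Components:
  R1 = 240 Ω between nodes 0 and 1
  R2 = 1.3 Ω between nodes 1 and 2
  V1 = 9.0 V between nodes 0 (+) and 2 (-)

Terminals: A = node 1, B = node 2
Nodal analysis, taking node 2 as the 0 V reference.
Source V1 fixes V_0 = 9 V.
KCL at each unknown node (sum of currents leaving = 0; resistances in Ω):
  Node 1: (V_1 - 9)/240 + (V_1 - 0)/1.3 = 0
Collecting terms: 0.7734 × V_1 = 0.0375  =>  V_1 = 0.04849 V
I_R1 = (V_0 - V_1)/R1 = (9 - 0.04849)/240 = 0.0373 A
|I_R1| = 0.0373 A

Final answer: |I_R1| = 0.0373 A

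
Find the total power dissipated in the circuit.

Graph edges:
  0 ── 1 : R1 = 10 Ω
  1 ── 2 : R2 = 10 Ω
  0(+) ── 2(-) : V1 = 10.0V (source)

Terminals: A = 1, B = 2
Nodal analysis, taking node 2 as the 0 V reference.
Source V1 fixes V_0 = 10 V.
KCL at each unknown node (sum of currents leaving = 0; resistances in Ω):
  Node 1: (V_1 - 10)/10 + (V_1 - 0)/10 = 0
Collecting terms: 0.2 × V_1 = 1  =>  V_1 = 5 V
Power in each resistor, P = (ΔV)²/R:
  P_R1 = (10 - 5)²/10 = 2.5 W
  P_R2 = (5 - 0)²/10 = 2.5 W
P_total = P_R1 + P_R2 = 5 W

Final answer: 5 W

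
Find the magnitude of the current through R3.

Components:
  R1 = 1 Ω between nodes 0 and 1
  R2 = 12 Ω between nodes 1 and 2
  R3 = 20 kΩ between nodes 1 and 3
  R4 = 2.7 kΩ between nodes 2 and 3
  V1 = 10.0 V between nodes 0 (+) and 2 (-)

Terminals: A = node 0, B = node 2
Nodal analysis, taking node 2 as the 0 V reference.
Source V1 fixes V_0 = 10 V.
KCL at each unknown node (sum of currents leaving = 0; resistances in Ω):
  Node 1: (V_1 - 10)/1 + (V_1 - 0)/12 + (V_1 - V_3)/20000 = 0
  Node 3: (V_3 - V_1)/20000 + (V_3 - 0)/2700 = 0
Collecting terms (coefficients in siemens):
  1.083·V_1 - 0.00005·V_3 = 10
  0.0004204·V_3 - 0.00005·V_1 = 0
Determinant D = (1.083)(0.0004204) - (-0.00005)(-0.00005) = 0.0004554
V_1 = [(10)(0.0004204) - (-0.00005)(0)]/D = 9.23 V
V_3 = [(1.083)(0) - (10)(-0.00005)]/D = 1.098 V
I_R3 = (V_1 - V_3)/R3 = (9.23 - 1.098)/20000 = 0.0004066 A
|I_R3| = 0.0004066 A

Final answer: |I_R3| = 0.0004066 A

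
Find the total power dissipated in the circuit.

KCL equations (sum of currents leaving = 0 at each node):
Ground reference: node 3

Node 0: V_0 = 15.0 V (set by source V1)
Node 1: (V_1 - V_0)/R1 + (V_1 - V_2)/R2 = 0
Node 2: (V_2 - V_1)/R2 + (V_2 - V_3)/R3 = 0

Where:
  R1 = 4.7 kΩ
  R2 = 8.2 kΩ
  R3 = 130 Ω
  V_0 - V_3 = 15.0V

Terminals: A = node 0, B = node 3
Nodal analysis, taking node 3 as the 0 V reference.
Source V1 fixes V_0 = 15 V.
KCL at each unknown node (sum of currents leaving = 0; resistances in Ω):
  Node 1: (V_1 - 15)/4700 + (V_1 - V_2)/8200 = 0
  Node 2: (V_2 - V_1)/8200 + (V_2 - 0)/130 = 0
Collecting terms (coefficients in siemens):
  0.0003347·V_1 - 0.000122·V_2 = 0.003191
  0.007814·V_2 - 0.000122·V_1 = 0
Determinant D = (0.0003347)(0.007814) - (-0.000122)(-0.000122) = 0.000002601
V_1 = [(0.003191)(0.007814) - (-0.000122)(0)]/D = 9.589 V
V_2 = [(0.0003347)(0) - (0.003191)(-0.000122)]/D = 0.1497 V
Power in each resistor, P = (ΔV)²/R:
  P_R1 = (15 - 9.589)²/4700 = 0.006229 W
  P_R2 = (9.589 - 0.1497)²/8200 = 0.01087 W
  P_R3 = (0.1497 - 0)²/130 = 0.0001723 W
P_total = P_R1 + P_R2 + P_R3 = 0.01727 W

Final answer: 0.01727 W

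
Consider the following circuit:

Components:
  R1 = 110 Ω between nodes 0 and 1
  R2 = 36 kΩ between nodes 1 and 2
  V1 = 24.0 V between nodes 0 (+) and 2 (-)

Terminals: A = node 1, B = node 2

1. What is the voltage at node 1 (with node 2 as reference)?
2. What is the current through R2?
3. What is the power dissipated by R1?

Nodal analysis, taking node 2 as the 0 V reference.
Source V1 fixes V_0 = 24 V.
KCL at each unknown node (sum of currents leaving = 0; resistances in Ω):
  Node 1: (V_1 - 24)/110 + (V_1 - 0)/36000 = 0
Collecting terms: 0.009119 × V_1 = 0.2182  =>  V_1 = 23.93 V
Part 1:
  Read off the nodal solution: V_1 = 23.93 V
Part 2:
  I_R2 = (V_1 - V_2)/R2 = (23.93 - 0)/36000 = 0.0006646 A
  Magnitude: I_R2 = 0.0006646 A
Part 3:
  I_R1 = (V_0 - V_1)/R1 = (24 - 23.93)/110 = 0.0006646 A
  P_R1 = I_R1² × R1 = (0.0006646)² × 110 = 0.00004859 W

Final answers:
1. V_1 = 23.93 V
2. I_R2 = 0.0006646 A
3. P_R1 = 4.859e-05 W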